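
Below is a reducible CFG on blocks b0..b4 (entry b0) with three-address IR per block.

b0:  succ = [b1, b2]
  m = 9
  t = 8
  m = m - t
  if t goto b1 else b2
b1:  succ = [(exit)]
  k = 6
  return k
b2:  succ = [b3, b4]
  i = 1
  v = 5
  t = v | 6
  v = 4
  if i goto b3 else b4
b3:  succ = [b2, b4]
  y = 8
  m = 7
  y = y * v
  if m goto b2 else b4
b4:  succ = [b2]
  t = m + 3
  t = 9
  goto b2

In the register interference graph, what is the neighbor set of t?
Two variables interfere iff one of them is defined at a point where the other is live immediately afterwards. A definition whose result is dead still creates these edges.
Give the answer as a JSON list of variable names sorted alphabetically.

Answer: ["i", "m"]

Derivation:
Per-block:
  b0: {m,t} / ∅
  b1: {k} / ∅
  b2: {i,t,v} / ∅
  b3: {m,y} / {v}
  b4: {t} / {m}

Backward fixpoint:
  b0 li=∅ lo={m}
  b1 li=∅ lo=∅
  b2 li={m} lo={m,v}
  b3 li={v} lo={m}
  b4 li={m} lo={m}

Interfere edges:
  i — {m,t,v}
  k — ∅
  m — {i,t,v,y}
  t — {i,m}
  v — {i,m,y}
  y — {m,v}

N(t) = ["i", "m"]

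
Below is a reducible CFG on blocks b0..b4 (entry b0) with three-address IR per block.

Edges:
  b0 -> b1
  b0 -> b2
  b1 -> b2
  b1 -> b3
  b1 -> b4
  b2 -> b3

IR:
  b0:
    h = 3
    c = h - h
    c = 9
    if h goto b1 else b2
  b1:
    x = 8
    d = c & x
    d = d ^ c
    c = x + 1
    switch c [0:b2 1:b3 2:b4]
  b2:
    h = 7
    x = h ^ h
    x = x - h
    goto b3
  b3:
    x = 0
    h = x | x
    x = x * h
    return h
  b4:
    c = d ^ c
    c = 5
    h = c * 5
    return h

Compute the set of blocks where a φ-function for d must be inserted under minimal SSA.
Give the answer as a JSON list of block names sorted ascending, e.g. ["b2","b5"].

Answer: ["b2", "b3"]

Derivation:
idom tree: b1←b0 b2←b0 b3←b0 b4←b1
Dom at joins:
  b2: preds {b0,b1}: {b0} ∩ {b0,b1} = {b0}; idom=b0
  b3: preds {b1,b2}: {b0,b1} ∩ {b0,b2} = {b0}; idom=b0

Frontier:
  join b2 pred b0: · stop@b0
  join b2 pred b1: b1 stop@b0
  join b3 pred b1: b1 stop@b0
  join b3 pred b2: b2 stop@b0
  DF(b0)=∅
  DF(b1)={b2,b3}
  DF(b2)={b3}
  DF(b3)=∅
  DF(b4)=∅

φ for d: defs {b1}
  DF⁺ = {b2,b3}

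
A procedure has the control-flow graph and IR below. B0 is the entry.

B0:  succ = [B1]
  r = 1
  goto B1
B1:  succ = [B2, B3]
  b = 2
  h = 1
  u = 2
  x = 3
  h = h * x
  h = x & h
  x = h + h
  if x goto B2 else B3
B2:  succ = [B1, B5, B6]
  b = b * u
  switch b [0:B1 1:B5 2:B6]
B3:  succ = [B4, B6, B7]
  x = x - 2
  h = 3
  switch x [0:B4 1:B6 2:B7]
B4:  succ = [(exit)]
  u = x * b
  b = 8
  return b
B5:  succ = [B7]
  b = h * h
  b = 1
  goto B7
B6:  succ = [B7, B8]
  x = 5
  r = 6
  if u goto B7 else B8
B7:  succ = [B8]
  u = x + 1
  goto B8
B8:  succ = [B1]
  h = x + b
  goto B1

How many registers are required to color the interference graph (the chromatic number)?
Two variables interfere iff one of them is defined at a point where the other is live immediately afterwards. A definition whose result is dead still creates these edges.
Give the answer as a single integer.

def/use:
  B0: {r} / ∅
  B1: {b,h,u,x} / ∅
  B2: {b} / {b,u}
  B3: {h,x} / {x}
  B4: {b,u} / {b,x}
  B5: {b} / {h}
  B6: {r,x} / {u}
  B7: {u} / {x}
  B8: {h} / {b,x}

Backward fixpoint:
  live B0: ∅→∅
  live B1: ∅→{b,h,u,x}
  live B2: {b,h,u,x}→{b,h,u,x}
  live B3: {b,u,x}→{b,u,x}
  live B4: {b,x}→∅
  live B5: {h,x}→{b,x}
  live B6: {b,u}→{b,x}
  live B7: {b,x}→{b,x}
  live B8: {b,x}→∅

Conflict graph:
  b: {h,r,u,x}
  h: {b,u,x}
  r: {b,u,x}
  u: {b,h,r,x}
  x: {b,h,r,u}

Registers:
  {b,h,u,x} pairwise interfere (4-clique) ⇒ χ ≥ 4
  4-colouring: R0={b}  R1={u}  R2={x}  R3={h,r}
  χ = 4

Answer: 4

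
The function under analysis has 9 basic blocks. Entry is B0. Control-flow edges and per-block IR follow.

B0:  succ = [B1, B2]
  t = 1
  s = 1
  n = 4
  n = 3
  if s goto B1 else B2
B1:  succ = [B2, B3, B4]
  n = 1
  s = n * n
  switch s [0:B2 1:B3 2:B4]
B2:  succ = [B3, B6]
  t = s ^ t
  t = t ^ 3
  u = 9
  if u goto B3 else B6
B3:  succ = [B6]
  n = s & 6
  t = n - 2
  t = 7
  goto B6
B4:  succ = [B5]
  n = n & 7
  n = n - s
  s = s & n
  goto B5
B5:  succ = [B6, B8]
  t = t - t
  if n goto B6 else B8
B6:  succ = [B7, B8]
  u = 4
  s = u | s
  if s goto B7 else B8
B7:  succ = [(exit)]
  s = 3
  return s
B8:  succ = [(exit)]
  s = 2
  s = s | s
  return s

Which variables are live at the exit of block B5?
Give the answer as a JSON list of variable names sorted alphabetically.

Per-block:
  B0 def {n,s,t} use ∅
  B1 def {n,s} use ∅
  B2 def {t,u} use {s,t}
  B3 def {n,t} use {s}
  B4 def {n,s} use {n,s}
  B5 def {t} use {n,t}
  B6 def {s,u} use {s}
  B7 def {s} use ∅
  B8 def {s} use ∅

Backward fixpoint:
  B0: in=∅ out={s,t}
  B1: in={t} out={n,s,t}
  B2: in={s,t} out={s}
  B3: in={s} out={s}
  B4: in={n,s,t} out={n,s,t}
  B5: in={n,s,t} out={s}
  B6: in={s} out=∅
  B7: in=∅ out=∅
  B8: in=∅ out=∅

live-out(B5) = ["s"]

Answer: ["s"]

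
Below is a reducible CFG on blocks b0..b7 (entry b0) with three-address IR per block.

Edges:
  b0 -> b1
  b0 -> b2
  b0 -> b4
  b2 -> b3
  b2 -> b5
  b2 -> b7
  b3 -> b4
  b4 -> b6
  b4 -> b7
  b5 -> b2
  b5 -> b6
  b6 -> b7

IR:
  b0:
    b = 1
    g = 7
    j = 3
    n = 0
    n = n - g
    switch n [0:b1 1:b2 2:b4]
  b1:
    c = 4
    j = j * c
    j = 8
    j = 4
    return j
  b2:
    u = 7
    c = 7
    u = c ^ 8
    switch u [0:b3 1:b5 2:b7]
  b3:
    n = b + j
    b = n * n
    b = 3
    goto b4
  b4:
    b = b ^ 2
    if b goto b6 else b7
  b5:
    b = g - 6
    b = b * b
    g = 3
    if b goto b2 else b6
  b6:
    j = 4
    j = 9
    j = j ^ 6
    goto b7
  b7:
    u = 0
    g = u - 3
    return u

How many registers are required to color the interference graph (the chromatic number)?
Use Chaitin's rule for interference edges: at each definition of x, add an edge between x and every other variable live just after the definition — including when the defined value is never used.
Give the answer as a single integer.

def/use:
  b0: def={b,g,j,n} ue=∅
  b1: def={c,j} ue={j}
  b2: def={c,u} ue=∅
  b3: def={b,n} ue={b,j}
  b4: def={b} ue={b}
  b5: def={b,g} ue={g}
  b6: def={j} ue=∅
  b7: def={g,u} ue=∅

Backward fixpoint:
  live b0: ∅→{b,g,j}
  live b1: {j}→∅
  live b2: {b,g,j}→{b,g,j}
  live b3: {b,j}→{b}
  live b4: {b}→∅
  live b5: {g,j}→{b,g,j}
  live b6: ∅→∅
  live b7: ∅→∅

Conflict graph:
  b↔{c,g,j,n,u}
  c↔{b,g,j}
  g↔{b,c,j,n,u}
  j↔{b,c,g,n,u}
  n↔{b,g,j}
  u↔{b,g,j}

Registers:
  lower bound: {b,c,g,j} mutually conflict ⇒ χ ≥ 4
  4-colouring: R0={b}  R1={g}  R2={j}  R3={c,n,u}
  χ = 4

Answer: 4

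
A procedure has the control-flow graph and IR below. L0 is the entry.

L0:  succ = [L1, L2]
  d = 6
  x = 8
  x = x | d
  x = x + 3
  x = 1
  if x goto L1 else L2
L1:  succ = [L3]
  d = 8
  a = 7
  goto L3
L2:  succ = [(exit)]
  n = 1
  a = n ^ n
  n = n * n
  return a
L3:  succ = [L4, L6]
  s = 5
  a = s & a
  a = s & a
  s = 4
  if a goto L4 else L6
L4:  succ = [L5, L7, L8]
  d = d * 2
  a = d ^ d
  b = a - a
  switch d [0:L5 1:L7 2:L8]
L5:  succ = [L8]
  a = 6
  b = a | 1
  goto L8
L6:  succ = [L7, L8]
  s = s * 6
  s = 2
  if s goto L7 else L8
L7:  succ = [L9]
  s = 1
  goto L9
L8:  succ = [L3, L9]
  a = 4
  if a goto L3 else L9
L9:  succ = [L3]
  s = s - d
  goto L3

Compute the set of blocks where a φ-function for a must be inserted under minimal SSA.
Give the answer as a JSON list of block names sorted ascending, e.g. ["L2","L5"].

Answer: ["L3", "L7", "L8", "L9"]

Working:
idom tree: L1←L0 L2←L0 L3←L1 L4←L3 L5←L4 L6←L3 L7←L3 L8←L3 L9←L3
Join-block Dom:
  L3: preds {L1,L8,L9}: {L0,L1} ∩ {L0,L1,L3,L8} ∩ {L0,L1,L3,L9} = {L0,L1}; idom=L1
  L7: preds {L4,L6}: {L0,L1,L3,L4} ∩ {L0,L1,L3,L6} = {L0,L1,L3}; idom=L3
  L8: preds {L4,L5,L6}: {L0,L1,L3,L4} ∩ {L0,L1,L3,L4,L5} ∩ {L0,L1,L3,L6} = {L0,L1,L3}; idom=L3
  L9: preds {L7,L8}: {L0,L1,L3,L7} ∩ {L0,L1,L3,L8} = {L0,L1,L3}; idom=L3

Frontier:
  join L3 pred L1: · stop@L1
  join L3 pred L8: L8→L3 stop@L1
  join L3 pred L9: L9→L3 stop@L1
  join L7 pred L4: L4 stop@L3
  join L7 pred L6: L6 stop@L3
  join L8 pred L4: L4 stop@L3
  join L8 pred L5: L5→L4 stop@L3
  join L8 pred L6: L6 stop@L3
  join L9 pred L7: L7 stop@L3
  join L9 pred L8: L8 stop@L3
  DF(L0)=∅
  DF(L1)=∅
  DF(L2)=∅
  DF(L3)={L3}
  DF(L4)={L7,L8}
  DF(L5)={L8}
  DF(L6)={L7,L8}
  DF(L7)={L9}
  DF(L8)={L3,L9}
  DF(L9)={L3}

φ for a: defs {L1,L2,L3,L4,L5,L8}
  DF⁺ = {L3,L7,L8,L9}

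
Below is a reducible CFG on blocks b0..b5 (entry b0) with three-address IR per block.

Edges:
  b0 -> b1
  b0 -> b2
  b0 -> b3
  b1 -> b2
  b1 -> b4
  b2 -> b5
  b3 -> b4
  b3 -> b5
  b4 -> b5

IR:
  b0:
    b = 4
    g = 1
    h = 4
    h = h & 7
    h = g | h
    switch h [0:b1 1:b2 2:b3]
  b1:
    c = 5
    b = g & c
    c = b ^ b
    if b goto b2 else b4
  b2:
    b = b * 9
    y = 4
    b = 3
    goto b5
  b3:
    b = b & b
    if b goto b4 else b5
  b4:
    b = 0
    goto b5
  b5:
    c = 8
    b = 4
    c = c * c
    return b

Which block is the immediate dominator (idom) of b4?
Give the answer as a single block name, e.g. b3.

Answer: b0

Analysis:
idom tree: b1←b0 b2←b0 b3←b0 b4←b0 b5←b0
Dom∩ at merges:
  b2: preds {b0,b1}: {b0} ∩ {b0,b1} = {b0}; idom=b0
  b4: preds {b1,b3}: {b0,b1} ∩ {b0,b3} = {b0}; idom=b0
  b5: preds {b2,b3,b4}: {b0,b2} ∩ {b0,b3} ∩ {b0,b4} = {b0}; idom=b0

idom(b4) = b0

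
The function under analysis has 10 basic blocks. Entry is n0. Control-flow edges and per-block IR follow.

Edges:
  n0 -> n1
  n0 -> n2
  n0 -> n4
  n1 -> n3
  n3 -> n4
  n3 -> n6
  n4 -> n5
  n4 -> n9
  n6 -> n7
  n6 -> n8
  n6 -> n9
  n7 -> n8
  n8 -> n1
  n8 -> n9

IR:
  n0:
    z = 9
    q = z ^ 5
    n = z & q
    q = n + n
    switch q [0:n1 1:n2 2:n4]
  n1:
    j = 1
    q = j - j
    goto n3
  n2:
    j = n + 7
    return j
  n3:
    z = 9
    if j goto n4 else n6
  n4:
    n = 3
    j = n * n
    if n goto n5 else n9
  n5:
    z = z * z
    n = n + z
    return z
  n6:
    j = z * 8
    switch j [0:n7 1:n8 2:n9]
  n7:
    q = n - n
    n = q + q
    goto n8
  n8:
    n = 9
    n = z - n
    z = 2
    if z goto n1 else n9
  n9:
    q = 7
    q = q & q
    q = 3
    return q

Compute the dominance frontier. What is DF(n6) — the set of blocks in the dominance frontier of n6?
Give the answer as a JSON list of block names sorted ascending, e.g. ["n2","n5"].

idom tree: n1←n0 n2←n0 n3←n1 n4←n0 n5←n4 n6←n3 n7←n6 n8←n6 n9←n0
Join-block Dom:
  n1: preds {n0,n8}: {n0} ∩ {n0,n1,n3,n6,n8} = {n0}; idom=n0
  n4: preds {n0,n3}: {n0} ∩ {n0,n1,n3} = {n0}; idom=n0
  n8: preds {n6,n7}: {n0,n1,n3,n6} ∩ {n0,n1,n3,n6,n7} = {n0,n1,n3,n6}; idom=n6
  n9: preds {n4,n6,n8}: {n0,n4} ∩ {n0,n1,n3,n6} ∩ {n0,n1,n3,n6,n8} = {n0}; idom=n0

DF derivation:
  join n1 pred n0: · stop@n0
  join n1 pred n8: n8→n6→n3→n1 stop@n0
  join n4 pred n0: · stop@n0
  join n4 pred n3: n3→n1 stop@n0
  join n8 pred n6: · stop@n6
  join n8 pred n7: n7 stop@n6
  join n9 pred n4: n4 stop@n0
  join n9 pred n6: n6→n3→n1 stop@n0
  join n9 pred n8: n8→n6→n3→n1 stop@n0
  DF(n0)=∅
  DF(n1)={n1,n4,n9}
  DF(n2)=∅
  DF(n3)={n1,n4,n9}
  DF(n4)={n9}
  DF(n5)=∅
  DF(n6)={n1,n9}
  DF(n7)={n8}
  DF(n8)={n1,n9}
  DF(n9)=∅

DF(n6) = ["n1", "n9"]

Answer: ["n1", "n9"]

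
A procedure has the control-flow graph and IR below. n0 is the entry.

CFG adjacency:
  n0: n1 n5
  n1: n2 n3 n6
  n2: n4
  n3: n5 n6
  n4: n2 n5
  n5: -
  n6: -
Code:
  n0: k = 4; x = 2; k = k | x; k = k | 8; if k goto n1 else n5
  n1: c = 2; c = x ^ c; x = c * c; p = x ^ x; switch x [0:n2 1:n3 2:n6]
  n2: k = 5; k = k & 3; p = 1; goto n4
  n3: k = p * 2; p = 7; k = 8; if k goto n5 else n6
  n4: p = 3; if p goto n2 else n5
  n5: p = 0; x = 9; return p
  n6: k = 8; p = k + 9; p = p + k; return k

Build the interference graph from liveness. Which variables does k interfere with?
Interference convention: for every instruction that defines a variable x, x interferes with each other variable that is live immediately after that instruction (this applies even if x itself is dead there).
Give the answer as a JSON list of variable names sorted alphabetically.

def/use:
  n0 def {k,x} use ∅
  n1 def {c,p,x} use {x}
  n2 def {k,p} use ∅
  n3 def {k,p} use {p}
  n4 def {p} use ∅
  n5 def {p,x} use ∅
  n6 def {k,p} use ∅

Liveness:
  live n0: ∅→{x}
  live n1: {x}→{p}
  live n2: ∅→∅
  live n3: {p}→∅
  live n4: ∅→∅
  live n5: ∅→∅
  live n6: ∅→∅

Interference:
  c: {x}
  k: {p,x}
  p: {k,x}
  x: {c,k,p}

N(k) = ["p", "x"]

Answer: ["p", "x"]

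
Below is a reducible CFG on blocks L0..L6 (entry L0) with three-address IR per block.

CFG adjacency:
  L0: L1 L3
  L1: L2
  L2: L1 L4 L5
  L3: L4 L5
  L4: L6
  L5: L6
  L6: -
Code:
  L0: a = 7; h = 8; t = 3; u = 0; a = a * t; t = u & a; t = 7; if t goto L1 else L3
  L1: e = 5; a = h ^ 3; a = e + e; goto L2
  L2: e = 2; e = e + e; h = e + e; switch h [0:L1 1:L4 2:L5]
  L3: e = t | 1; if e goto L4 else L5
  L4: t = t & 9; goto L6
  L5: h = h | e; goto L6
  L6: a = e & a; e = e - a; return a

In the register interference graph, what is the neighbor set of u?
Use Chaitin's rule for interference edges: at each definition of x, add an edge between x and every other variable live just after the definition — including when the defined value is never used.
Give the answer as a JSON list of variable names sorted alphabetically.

Answer: ["a", "h", "t"]

Analysis:
Block summaries:
  L0 def {a,h,t,u} use ∅
  L1 def {a,e} use {h}
  L2 def {e,h} use ∅
  L3 def {e} use {t}
  L4 def {t} use {t}
  L5 def {h} use {e,h}
  L6 def {a,e} use {a,e}

Backward fixpoint:
  L0 li=∅ lo={a,h,t}
  L1 li={h,t} lo={a,t}
  L2 li={a,t} lo={a,e,h,t}
  L3 li={a,h,t} lo={a,e,h,t}
  L4 li={a,e,t} lo={a,e}
  L5 li={a,e,h} lo={a,e}
  L6 li={a,e} lo=∅

Interfere edges:
  a: {e,h,t,u}
  e: {a,h,t}
  h: {a,e,t,u}
  t: {a,e,h,u}
  u: {a,h,t}

N(u) = ["a", "h", "t"]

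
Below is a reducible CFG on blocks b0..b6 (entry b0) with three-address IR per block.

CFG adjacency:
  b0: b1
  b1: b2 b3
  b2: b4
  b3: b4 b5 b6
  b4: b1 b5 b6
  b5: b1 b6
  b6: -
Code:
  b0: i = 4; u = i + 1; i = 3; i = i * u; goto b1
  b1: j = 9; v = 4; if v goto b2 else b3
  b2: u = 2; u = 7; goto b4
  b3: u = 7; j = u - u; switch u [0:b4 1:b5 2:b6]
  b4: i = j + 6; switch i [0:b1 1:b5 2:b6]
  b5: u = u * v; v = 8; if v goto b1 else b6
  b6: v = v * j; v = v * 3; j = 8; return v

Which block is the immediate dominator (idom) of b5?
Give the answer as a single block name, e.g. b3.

idom tree: b1←b0 b2←b1 b3←b1 b4←b1 b5←b1 b6←b1
Dom∩ at merges:
  b1: preds {b0,b4,b5}: {b0} ∩ {b0,b1,b4} ∩ {b0,b1,b5} = {b0}; idom=b0
  b4: preds {b2,b3}: {b0,b1,b2} ∩ {b0,b1,b3} = {b0,b1}; idom=b1
  b5: preds {b3,b4}: {b0,b1,b3} ∩ {b0,b1,b4} = {b0,b1}; idom=b1
  b6: preds {b3,b4,b5}: {b0,b1,b3} ∩ {b0,b1,b4} ∩ {b0,b1,b5} = {b0,b1}; idom=b1

idom(b5) = b1

Answer: b1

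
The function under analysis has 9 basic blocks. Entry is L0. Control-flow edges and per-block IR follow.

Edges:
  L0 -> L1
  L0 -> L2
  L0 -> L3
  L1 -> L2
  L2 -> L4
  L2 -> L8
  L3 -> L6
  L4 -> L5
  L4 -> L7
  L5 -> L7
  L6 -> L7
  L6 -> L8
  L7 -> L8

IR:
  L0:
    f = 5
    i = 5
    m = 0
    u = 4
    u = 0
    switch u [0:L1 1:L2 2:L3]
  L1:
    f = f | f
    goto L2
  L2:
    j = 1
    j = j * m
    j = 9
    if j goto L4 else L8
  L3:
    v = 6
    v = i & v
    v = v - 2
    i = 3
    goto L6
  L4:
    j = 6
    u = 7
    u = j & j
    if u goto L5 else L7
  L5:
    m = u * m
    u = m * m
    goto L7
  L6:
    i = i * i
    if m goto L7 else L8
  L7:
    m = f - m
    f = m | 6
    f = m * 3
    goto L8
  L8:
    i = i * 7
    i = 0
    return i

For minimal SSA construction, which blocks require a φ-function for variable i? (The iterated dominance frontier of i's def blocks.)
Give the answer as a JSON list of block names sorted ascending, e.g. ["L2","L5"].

Answer: ["L7", "L8"]

Working:
idom tree: L1←L0 L2←L0 L3←L0 L4←L2 L5←L4 L6←L3 L7←L0 L8←L0
Dom at joins:
  L2: preds {L0,L1}: {L0} ∩ {L0,L1} = {L0}; idom=L0
  L7: preds {L4,L5,L6}: {L0,L2,L4} ∩ {L0,L2,L4,L5} ∩ {L0,L3,L6} = {L0}; idom=L0
  L8: preds {L2,L6,L7}: {L0,L2} ∩ {L0,L3,L6} ∩ {L0,L7} = {L0}; idom=L0

DF derivation:
  L2←L0: walk · to L0
  L2←L1: walk L1 to L0
  L7←L4: walk L4→L2 to L0
  L7←L5: walk L5→L4→L2 to L0
  L7←L6: walk L6→L3 to L0
  L8←L2: walk L2 to L0
  L8←L6: walk L6→L3 to L0
  L8←L7: walk L7 to L0
  L0 → ∅
  L1 → {L2}
  L2 → {L7,L8}
  L3 → {L7,L8}
  L4 → {L7}
  L5 → {L7}
  L6 → {L7,L8}
  L7 → {L8}
  L8 → ∅

φ for i: defs {L0,L3,L6,L8}
  DF⁺ = {L7,L8}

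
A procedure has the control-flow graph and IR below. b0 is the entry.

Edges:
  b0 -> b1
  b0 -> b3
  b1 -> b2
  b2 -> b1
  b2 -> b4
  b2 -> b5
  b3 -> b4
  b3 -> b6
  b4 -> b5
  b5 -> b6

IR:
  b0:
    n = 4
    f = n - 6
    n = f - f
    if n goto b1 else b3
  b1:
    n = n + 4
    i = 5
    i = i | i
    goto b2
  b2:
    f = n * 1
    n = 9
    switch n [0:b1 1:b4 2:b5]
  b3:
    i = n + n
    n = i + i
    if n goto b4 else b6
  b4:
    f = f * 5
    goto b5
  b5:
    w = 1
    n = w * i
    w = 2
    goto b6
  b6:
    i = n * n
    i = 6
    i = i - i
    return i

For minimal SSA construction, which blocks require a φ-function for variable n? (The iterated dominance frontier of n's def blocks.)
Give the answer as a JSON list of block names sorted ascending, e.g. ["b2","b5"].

Answer: ["b1", "b4", "b5", "b6"]

Derivation:
idom tree: b1←b0 b2←b1 b3←b0 b4←b0 b5←b0 b6←b0
Join-block Dom:
  b1: preds {b0,b2}: {b0} ∩ {b0,b1,b2} = {b0}; idom=b0
  b4: preds {b2,b3}: {b0,b1,b2} ∩ {b0,b3} = {b0}; idom=b0
  b5: preds {b2,b4}: {b0,b1,b2} ∩ {b0,b4} = {b0}; idom=b0
  b6: preds {b3,b5}: {b0,b3} ∩ {b0,b5} = {b0}; idom=b0

DF walk-up:
  b1←b0: walk · to b0
  b1←b2: walk b2→b1 to b0
  b4←b2: walk b2→b1 to b0
  b4←b3: walk b3 to b0
  b5←b2: walk b2→b1 to b0
  b5←b4: walk b4 to b0
  b6←b3: walk b3 to b0
  b6←b5: walk b5 to b0
  DF(b0)=∅
  DF(b1)={b1,b4,b5}
  DF(b2)={b1,b4,b5}
  DF(b3)={b4,b6}
  DF(b4)={b5}
  DF(b5)={b6}
  DF(b6)=∅

φ for n: defs {b0,b1,b2,b3,b5}
  DF⁺ = {b1,b4,b5,b6}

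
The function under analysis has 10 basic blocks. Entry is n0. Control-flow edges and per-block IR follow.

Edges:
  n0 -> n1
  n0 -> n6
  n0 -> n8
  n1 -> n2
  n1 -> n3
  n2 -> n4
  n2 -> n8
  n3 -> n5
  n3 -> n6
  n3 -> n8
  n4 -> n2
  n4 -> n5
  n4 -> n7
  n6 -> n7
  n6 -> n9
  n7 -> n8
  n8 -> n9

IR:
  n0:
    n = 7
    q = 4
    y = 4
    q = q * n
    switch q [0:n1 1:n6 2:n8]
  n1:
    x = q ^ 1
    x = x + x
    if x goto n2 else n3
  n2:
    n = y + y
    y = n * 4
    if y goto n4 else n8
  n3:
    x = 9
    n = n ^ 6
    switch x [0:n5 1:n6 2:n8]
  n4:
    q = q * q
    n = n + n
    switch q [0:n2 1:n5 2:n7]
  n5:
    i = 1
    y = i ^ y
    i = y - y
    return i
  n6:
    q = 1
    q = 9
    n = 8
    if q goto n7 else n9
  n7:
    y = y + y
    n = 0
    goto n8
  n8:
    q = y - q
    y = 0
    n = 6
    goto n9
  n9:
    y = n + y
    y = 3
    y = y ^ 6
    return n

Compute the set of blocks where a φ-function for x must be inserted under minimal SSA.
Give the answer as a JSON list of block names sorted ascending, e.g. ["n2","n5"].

Answer: ["n5", "n6", "n7", "n8", "n9"]

Analysis:
idom tree: n1←n0 n2←n1 n3←n1 n4←n2 n5←n1 n6←n0 n7←n0 n8←n0 n9←n0
Dom at joins:
  n2: preds {n1,n4}: {n0,n1} ∩ {n0,n1,n2,n4} = {n0,n1}; idom=n1
  n5: preds {n3,n4}: {n0,n1,n3} ∩ {n0,n1,n2,n4} = {n0,n1}; idom=n1
  n6: preds {n0,n3}: {n0} ∩ {n0,n1,n3} = {n0}; idom=n0
  n7: preds {n4,n6}: {n0,n1,n2,n4} ∩ {n0,n6} = {n0}; idom=n0
  n8: preds {n0,n2,n3,n7}: {n0} ∩ {n0,n1,n2} ∩ {n0,n1,n3} ∩ {n0,n7} = {n0}; idom=n0
  n9: preds {n6,n8}: {n0,n6} ∩ {n0,n8} = {n0}; idom=n0

DF walk-up:
  n2←n1: walk · to n1
  n2←n4: walk n4→n2 to n1
  n5←n3: walk n3 to n1
  n5←n4: walk n4→n2 to n1
  n6←n0: walk · to n0
  n6←n3: walk n3→n1 to n0
  n7←n4: walk n4→n2→n1 to n0
  n7←n6: walk n6 to n0
  n8←n0: walk · to n0
  n8←n2: walk n2→n1 to n0
  n8←n3: walk n3→n1 to n0
  n8←n7: walk n7 to n0
  n9←n6: walk n6 to n0
  n9←n8: walk n8 to n0
  DF(n0)=∅
  DF(n1)={n6,n7,n8}
  DF(n2)={n2,n5,n7,n8}
  DF(n3)={n5,n6,n8}
  DF(n4)={n2,n5,n7}
  DF(n5)=∅
  DF(n6)={n7,n9}
  DF(n7)={n8}
  DF(n8)={n9}
  DF(n9)=∅

φ for x: defs {n1,n3}
  DF⁺ = {n5,n6,n7,n8,n9}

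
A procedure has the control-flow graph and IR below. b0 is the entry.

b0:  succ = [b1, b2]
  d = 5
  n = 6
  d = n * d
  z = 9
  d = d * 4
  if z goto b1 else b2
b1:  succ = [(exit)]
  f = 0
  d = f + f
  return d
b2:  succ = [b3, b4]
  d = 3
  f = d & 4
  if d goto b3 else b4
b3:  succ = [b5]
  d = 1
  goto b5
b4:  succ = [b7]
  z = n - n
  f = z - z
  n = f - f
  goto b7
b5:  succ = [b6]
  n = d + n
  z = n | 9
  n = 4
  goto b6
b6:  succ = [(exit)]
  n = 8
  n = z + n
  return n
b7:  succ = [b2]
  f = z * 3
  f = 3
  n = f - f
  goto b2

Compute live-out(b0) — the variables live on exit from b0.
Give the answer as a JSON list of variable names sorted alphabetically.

Answer: ["n"]

Derivation:
Block summaries:
  b0: def={d,n,z} ue=∅
  b1: def={d,f} ue=∅
  b2: def={d,f} ue=∅
  b3: def={d} ue=∅
  b4: def={f,n,z} ue={n}
  b5: def={n,z} ue={d,n}
  b6: def={n} ue={z}
  b7: def={f,n} ue={z}

Live sets:
  live b0: ∅→{n}
  live b1: ∅→∅
  live b2: {n}→{n}
  live b3: {n}→{d,n}
  live b4: {n}→{z}
  live b5: {d,n}→{z}
  live b6: {z}→∅
  live b7: {z}→{n}

live-out(b0) = ["n"]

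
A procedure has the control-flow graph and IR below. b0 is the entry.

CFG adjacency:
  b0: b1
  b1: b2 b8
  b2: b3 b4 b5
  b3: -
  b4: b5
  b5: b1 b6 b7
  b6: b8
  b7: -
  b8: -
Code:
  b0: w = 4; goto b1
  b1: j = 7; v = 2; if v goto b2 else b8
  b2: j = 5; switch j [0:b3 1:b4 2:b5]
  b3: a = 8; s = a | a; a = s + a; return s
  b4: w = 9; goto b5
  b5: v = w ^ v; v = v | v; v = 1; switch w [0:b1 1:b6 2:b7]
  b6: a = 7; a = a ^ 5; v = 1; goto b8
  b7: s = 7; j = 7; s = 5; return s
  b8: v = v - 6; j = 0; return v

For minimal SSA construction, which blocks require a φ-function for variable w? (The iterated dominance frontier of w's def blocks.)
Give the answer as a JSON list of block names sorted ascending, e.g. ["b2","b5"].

idom tree: b1←b0 b2←b1 b3←b2 b4←b2 b5←b2 b6←b5 b7←b5 b8←b1
Join-block Dom:
  b1: preds {b0,b5}: {b0} ∩ {b0,b1,b2,b5} = {b0}; idom=b0
  b5: preds {b2,b4}: {b0,b1,b2} ∩ {b0,b1,b2,b4} = {b0,b1,b2}; idom=b2
  b8: preds {b1,b6}: {b0,b1} ∩ {b0,b1,b2,b5,b6} = {b0,b1}; idom=b1

DF derivation:
  b1←b0: walk · to b0
  b1←b5: walk b5→b2→b1 to b0
  b5←b2: walk · to b2
  b5←b4: walk b4 to b2
  b8←b1: walk · to b1
  b8←b6: walk b6→b5→b2 to b1
  b0 → ∅
  b1 → {b1}
  b2 → {b1,b8}
  b3 → ∅
  b4 → {b5}
  b5 → {b1,b8}
  b6 → {b8}
  b7 → ∅
  b8 → ∅

φ for w: defs {b0,b4}
  DF⁺ = {b1,b5,b8}

Answer: ["b1", "b5", "b8"]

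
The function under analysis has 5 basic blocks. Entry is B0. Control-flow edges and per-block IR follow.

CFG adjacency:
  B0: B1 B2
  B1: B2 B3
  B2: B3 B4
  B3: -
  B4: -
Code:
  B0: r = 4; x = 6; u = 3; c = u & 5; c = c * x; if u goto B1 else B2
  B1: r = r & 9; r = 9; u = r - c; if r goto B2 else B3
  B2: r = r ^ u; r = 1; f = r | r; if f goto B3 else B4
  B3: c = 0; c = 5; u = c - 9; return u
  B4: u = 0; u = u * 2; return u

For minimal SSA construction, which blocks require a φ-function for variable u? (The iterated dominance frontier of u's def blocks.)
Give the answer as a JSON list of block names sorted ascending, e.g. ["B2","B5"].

Answer: ["B2", "B3"]

Derivation:
idom tree: B1←B0 B2←B0 B3←B0 B4←B2
Dom∩ at merges:
  B2: preds {B0,B1}: {B0} ∩ {B0,B1} = {B0}; idom=B0
  B3: preds {B1,B2}: {B0,B1} ∩ {B0,B2} = {B0}; idom=B0

DF walk-up:
  join B2 pred B0: · stop@B0
  join B2 pred B1: B1 stop@B0
  join B3 pred B1: B1 stop@B0
  join B3 pred B2: B2 stop@B0
  B0 → ∅
  B1 → {B2,B3}
  B2 → {B3}
  B3 → ∅
  B4 → ∅

φ for u: defs {B0,B1,B3,B4}
  DF⁺ = {B2,B3}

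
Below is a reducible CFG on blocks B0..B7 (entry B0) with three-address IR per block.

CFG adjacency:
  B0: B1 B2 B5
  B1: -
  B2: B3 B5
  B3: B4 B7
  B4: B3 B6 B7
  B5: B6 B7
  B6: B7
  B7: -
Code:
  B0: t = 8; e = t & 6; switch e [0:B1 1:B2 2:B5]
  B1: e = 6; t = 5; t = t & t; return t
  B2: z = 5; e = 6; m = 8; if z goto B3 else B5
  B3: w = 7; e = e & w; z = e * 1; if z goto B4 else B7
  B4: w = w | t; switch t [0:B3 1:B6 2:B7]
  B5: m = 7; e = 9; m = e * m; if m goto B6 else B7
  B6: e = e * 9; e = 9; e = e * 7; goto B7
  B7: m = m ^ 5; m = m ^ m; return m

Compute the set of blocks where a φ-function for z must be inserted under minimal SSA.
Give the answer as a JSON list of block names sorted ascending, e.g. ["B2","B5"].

Answer: ["B3", "B5", "B6", "B7"]

Working:
idom tree: B1←B0 B2←B0 B3←B2 B4←B3 B5←B0 B6←B0 B7←B0
Dom at joins:
  B3: preds {B2,B4}: {B0,B2} ∩ {B0,B2,B3,B4} = {B0,B2}; idom=B2
  B5: preds {B0,B2}: {B0} ∩ {B0,B2} = {B0}; idom=B0
  B6: preds {B4,B5}: {B0,B2,B3,B4} ∩ {B0,B5} = {B0}; idom=B0
  B7: preds {B3,B4,B5,B6}: {B0,B2,B3} ∩ {B0,B2,B3,B4} ∩ {B0,B5} ∩ {B0,B6} = {B0}; idom=B0

DF derivation:
  B3←B2: walk · to B2
  B3←B4: walk B4→B3 to B2
  B5←B0: walk · to B0
  B5←B2: walk B2 to B0
  B6←B4: walk B4→B3→B2 to B0
  B6←B5: walk B5 to B0
  B7←B3: walk B3→B2 to B0
  B7←B4: walk B4→B3→B2 to B0
  B7←B5: walk B5 to B0
  B7←B6: walk B6 to B0
  B0 → ∅
  B1 → ∅
  B2 → {B5,B6,B7}
  B3 → {B3,B6,B7}
  B4 → {B3,B6,B7}
  B5 → {B6,B7}
  B6 → {B7}
  B7 → ∅

φ for z: defs {B2,B3}
  DF⁺ = {B3,B5,B6,B7}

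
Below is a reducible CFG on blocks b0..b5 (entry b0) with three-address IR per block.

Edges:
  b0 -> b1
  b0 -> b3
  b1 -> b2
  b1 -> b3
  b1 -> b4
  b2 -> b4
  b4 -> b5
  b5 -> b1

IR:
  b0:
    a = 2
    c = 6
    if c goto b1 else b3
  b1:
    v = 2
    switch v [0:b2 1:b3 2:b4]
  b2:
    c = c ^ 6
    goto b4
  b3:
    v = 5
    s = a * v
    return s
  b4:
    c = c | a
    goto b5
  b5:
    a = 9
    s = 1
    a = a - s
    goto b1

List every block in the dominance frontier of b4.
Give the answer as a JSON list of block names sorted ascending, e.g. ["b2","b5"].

Answer: ["b1"]

Derivation:
idom tree: b1←b0 b2←b1 b3←b0 b4←b1 b5←b4
Dom at joins:
  b1: preds {b0,b5}: {b0} ∩ {b0,b1,b4,b5} = {b0}; idom=b0
  b3: preds {b0,b1}: {b0} ∩ {b0,b1} = {b0}; idom=b0
  b4: preds {b1,b2}: {b0,b1} ∩ {b0,b1,b2} = {b0,b1}; idom=b1

Frontier:
  b1←b0: walk · to b0
  b1←b5: walk b5→b4→b1 to b0
  b3←b0: walk · to b0
  b3←b1: walk b1 to b0
  b4←b1: walk · to b1
  b4←b2: walk b2 to b1
  DF(b0)=∅
  DF(b1)={b1,b3}
  DF(b2)={b4}
  DF(b3)=∅
  DF(b4)={b1}
  DF(b5)={b1}

DF(b4) = ["b1"]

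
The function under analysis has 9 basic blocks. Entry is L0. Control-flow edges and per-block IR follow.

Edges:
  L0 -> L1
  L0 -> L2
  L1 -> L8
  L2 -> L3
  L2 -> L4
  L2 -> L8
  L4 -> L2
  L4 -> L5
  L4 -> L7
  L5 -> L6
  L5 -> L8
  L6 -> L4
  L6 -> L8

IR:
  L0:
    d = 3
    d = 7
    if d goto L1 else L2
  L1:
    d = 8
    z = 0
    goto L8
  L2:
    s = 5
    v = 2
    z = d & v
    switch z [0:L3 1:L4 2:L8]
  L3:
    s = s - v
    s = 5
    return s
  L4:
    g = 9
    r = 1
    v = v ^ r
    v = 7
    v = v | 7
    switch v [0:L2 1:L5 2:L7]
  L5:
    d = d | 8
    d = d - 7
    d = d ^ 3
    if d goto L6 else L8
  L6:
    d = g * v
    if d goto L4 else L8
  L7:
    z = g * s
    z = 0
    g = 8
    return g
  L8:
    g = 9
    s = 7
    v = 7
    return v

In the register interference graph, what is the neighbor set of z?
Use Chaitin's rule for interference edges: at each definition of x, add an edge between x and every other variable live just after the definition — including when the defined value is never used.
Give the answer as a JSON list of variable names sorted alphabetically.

Answer: ["d", "s", "v"]

Derivation:
Per-block:
  L0 def {d} use ∅
  L1 def {d,z} use ∅
  L2 def {s,v,z} use {d}
  L3 def {s} use {s,v}
  L4 def {g,r,v} use {v}
  L5 def {d} use {d}
  L6 def {d} use {g,v}
  L7 def {g,z} use {g,s}
  L8 def {g,s,v} use ∅

Live sets:
  live L0: ∅→{d}
  live L1: ∅→∅
  live L2: {d}→{d,s,v}
  live L3: {s,v}→∅
  live L4: {d,s,v}→{d,g,s,v}
  live L5: {d,g,s,v}→{g,s,v}
  live L6: {g,s,v}→{d,s,v}
  live L7: {g,s}→∅
  live L8: ∅→∅

Conflict graph:
  d↔{g,r,s,v,z}
  g↔{d,r,s,v}
  r↔{d,g,s,v}
  s↔{d,g,r,v,z}
  v↔{d,g,r,s,z}
  z↔{d,s,v}

N(z) = ["d", "s", "v"]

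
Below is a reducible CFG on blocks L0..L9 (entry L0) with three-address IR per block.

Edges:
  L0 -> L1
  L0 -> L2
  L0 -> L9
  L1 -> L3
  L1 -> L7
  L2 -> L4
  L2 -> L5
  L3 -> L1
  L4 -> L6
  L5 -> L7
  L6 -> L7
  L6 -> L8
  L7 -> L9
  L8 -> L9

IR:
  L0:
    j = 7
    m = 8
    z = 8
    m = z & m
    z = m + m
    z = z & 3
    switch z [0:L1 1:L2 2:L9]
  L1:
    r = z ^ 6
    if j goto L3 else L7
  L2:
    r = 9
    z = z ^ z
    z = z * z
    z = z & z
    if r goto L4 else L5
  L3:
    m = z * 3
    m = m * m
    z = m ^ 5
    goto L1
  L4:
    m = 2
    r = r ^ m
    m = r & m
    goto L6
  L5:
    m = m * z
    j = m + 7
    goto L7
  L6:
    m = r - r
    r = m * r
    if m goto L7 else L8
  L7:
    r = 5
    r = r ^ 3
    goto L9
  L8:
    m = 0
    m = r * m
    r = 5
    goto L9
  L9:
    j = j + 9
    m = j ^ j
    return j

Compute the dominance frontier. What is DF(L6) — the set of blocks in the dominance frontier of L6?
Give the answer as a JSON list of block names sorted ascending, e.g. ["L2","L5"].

idom tree: L1←L0 L2←L0 L3←L1 L4←L2 L5←L2 L6←L4 L7←L0 L8←L6 L9←L0
Join-block Dom:
  L1: preds {L0,L3}: {L0} ∩ {L0,L1,L3} = {L0}; idom=L0
  L7: preds {L1,L5,L6}: {L0,L1} ∩ {L0,L2,L5} ∩ {L0,L2,L4,L6} = {L0}; idom=L0
  L9: preds {L0,L7,L8}: {L0} ∩ {L0,L7} ∩ {L0,L2,L4,L6,L8} = {L0}; idom=L0

Frontier:
  join L1 pred L0: · stop@L0
  join L1 pred L3: L3→L1 stop@L0
  join L7 pred L1: L1 stop@L0
  join L7 pred L5: L5→L2 stop@L0
  join L7 pred L6: L6→L4→L2 stop@L0
  join L9 pred L0: · stop@L0
  join L9 pred L7: L7 stop@L0
  join L9 pred L8: L8→L6→L4→L2 stop@L0
  DF(L0)=∅
  DF(L1)={L1,L7}
  DF(L2)={L7,L9}
  DF(L3)={L1}
  DF(L4)={L7,L9}
  DF(L5)={L7}
  DF(L6)={L7,L9}
  DF(L7)={L9}
  DF(L8)={L9}
  DF(L9)=∅

DF(L6) = ["L7", "L9"]

Answer: ["L7", "L9"]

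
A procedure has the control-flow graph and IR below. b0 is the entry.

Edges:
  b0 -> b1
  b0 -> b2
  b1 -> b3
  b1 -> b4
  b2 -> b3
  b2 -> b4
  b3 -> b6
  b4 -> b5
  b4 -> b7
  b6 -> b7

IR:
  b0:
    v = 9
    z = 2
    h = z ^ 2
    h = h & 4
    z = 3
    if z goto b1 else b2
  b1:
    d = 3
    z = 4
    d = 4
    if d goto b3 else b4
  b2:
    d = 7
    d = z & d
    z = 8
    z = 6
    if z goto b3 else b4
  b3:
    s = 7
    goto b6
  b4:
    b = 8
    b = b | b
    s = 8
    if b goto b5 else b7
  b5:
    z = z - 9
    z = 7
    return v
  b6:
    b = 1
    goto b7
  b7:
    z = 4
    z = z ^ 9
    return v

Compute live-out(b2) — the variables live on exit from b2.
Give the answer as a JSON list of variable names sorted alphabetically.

Block summaries:
  b0: {h,v,z} / ∅
  b1: {d,z} / ∅
  b2: {d,z} / {z}
  b3: {s} / ∅
  b4: {b,s} / ∅
  b5: {z} / {v,z}
  b6: {b} / ∅
  b7: {z} / {v}

Liveness:
  b0: in=∅ out={v,z}
  b1: in={v} out={v,z}
  b2: in={v,z} out={v,z}
  b3: in={v} out={v}
  b4: in={v,z} out={v,z}
  b5: in={v,z} out=∅
  b6: in={v} out={v}
  b7: in={v} out=∅

live-out(b2) = ["v", "z"]

Answer: ["v", "z"]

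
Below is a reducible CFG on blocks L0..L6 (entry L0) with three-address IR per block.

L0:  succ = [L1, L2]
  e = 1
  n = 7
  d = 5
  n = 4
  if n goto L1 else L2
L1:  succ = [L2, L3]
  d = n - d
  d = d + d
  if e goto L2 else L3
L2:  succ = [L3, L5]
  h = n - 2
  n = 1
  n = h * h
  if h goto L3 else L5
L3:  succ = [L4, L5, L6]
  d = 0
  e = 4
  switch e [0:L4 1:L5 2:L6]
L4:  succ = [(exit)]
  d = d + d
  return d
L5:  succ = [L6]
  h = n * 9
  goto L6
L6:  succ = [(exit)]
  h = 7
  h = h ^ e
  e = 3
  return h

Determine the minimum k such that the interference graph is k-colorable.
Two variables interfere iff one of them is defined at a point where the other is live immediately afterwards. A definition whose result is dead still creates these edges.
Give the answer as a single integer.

Answer: 3

Derivation:
Block summaries:
  L0: {d,e,n} / ∅
  L1: {d} / {d,e,n}
  L2: {h,n} / {n}
  L3: {d,e} / ∅
  L4: {d} / {d}
  L5: {h} / {n}
  L6: {e,h} / {e}

Liveness:
  L0 li=∅ lo={d,e,n}
  L1 li={d,e,n} lo={e,n}
  L2 li={e,n} lo={e,n}
  L3 li={n} lo={d,e,n}
  L4 li={d} lo=∅
  L5 li={e,n} lo={e}
  L6 li={e} lo=∅

Interfere edges:
  d — {e,n}
  e — {d,h,n}
  h — {e,n}
  n — {d,e,h}

Chromatic number:
  {d,e,n} pairwise interfere (3-clique) ⇒ χ ≥ 3
  3-colouring: r0={e}  r1={n}  r2={d,h}
  χ = 3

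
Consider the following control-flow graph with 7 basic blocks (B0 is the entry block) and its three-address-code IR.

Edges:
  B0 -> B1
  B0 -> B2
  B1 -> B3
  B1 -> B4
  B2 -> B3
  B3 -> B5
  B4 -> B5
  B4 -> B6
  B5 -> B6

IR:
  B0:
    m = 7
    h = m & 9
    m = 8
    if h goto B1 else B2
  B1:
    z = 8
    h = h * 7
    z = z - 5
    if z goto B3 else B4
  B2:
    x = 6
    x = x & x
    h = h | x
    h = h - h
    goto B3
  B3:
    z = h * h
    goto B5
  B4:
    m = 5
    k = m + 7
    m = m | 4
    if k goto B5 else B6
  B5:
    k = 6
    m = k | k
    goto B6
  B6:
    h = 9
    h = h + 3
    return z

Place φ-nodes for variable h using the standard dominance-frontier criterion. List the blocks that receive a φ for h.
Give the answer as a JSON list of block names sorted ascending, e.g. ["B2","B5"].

Answer: ["B3", "B5", "B6"]

Analysis:
idom tree: B1←B0 B2←B0 B3←B0 B4←B1 B5←B0 B6←B0
Join-block Dom:
  B3: preds {B1,B2}: {B0,B1} ∩ {B0,B2} = {B0}; idom=B0
  B5: preds {B3,B4}: {B0,B3} ∩ {B0,B1,B4} = {B0}; idom=B0
  B6: preds {B4,B5}: {B0,B1,B4} ∩ {B0,B5} = {B0}; idom=B0

DF derivation:
  B3←B1: walk B1 to B0
  B3←B2: walk B2 to B0
  B5←B3: walk B3 to B0
  B5←B4: walk B4→B1 to B0
  B6←B4: walk B4→B1 to B0
  B6←B5: walk B5 to B0
  DF(B0)=∅
  DF(B1)={B3,B5,B6}
  DF(B2)={B3}
  DF(B3)={B5}
  DF(B4)={B5,B6}
  DF(B5)={B6}
  DF(B6)=∅

φ for h: defs {B0,B1,B2,B6}
  DF⁺ = {B3,B5,B6}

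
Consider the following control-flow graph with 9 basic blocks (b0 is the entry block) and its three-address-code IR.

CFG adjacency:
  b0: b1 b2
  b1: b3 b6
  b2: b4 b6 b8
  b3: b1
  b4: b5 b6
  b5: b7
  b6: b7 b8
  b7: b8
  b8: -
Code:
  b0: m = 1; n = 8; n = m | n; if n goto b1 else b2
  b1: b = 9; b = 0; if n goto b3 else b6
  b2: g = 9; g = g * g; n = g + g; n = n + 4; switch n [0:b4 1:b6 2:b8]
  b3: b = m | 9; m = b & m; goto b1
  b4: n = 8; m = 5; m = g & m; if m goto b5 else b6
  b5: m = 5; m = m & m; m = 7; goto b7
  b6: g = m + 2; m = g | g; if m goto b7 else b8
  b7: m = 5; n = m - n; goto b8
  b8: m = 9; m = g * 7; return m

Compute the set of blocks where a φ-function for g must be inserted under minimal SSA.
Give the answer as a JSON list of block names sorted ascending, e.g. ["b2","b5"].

idom tree: b1←b0 b2←b0 b3←b1 b4←b2 b5←b4 b6←b0 b7←b0 b8←b0
Dom∩ at merges:
  b1: preds {b0,b3}: {b0} ∩ {b0,b1,b3} = {b0}; idom=b0
  b6: preds {b1,b2,b4}: {b0,b1} ∩ {b0,b2} ∩ {b0,b2,b4} = {b0}; idom=b0
  b7: preds {b5,b6}: {b0,b2,b4,b5} ∩ {b0,b6} = {b0}; idom=b0
  b8: preds {b2,b6,b7}: {b0,b2} ∩ {b0,b6} ∩ {b0,b7} = {b0}; idom=b0

Frontier:
  b1←b0: walk · to b0
  b1←b3: walk b3→b1 to b0
  b6←b1: walk b1 to b0
  b6←b2: walk b2 to b0
  b6←b4: walk b4→b2 to b0
  b7←b5: walk b5→b4→b2 to b0
  b7←b6: walk b6 to b0
  b8←b2: walk b2 to b0
  b8←b6: walk b6 to b0
  b8←b7: walk b7 to b0
  DF(b0)=∅
  DF(b1)={b1,b6}
  DF(b2)={b6,b7,b8}
  DF(b3)={b1}
  DF(b4)={b6,b7}
  DF(b5)={b7}
  DF(b6)={b7,b8}
  DF(b7)={b8}
  DF(b8)=∅

φ for g: defs {b2,b6}
  DF⁺ = {b6,b7,b8}

Answer: ["b6", "b7", "b8"]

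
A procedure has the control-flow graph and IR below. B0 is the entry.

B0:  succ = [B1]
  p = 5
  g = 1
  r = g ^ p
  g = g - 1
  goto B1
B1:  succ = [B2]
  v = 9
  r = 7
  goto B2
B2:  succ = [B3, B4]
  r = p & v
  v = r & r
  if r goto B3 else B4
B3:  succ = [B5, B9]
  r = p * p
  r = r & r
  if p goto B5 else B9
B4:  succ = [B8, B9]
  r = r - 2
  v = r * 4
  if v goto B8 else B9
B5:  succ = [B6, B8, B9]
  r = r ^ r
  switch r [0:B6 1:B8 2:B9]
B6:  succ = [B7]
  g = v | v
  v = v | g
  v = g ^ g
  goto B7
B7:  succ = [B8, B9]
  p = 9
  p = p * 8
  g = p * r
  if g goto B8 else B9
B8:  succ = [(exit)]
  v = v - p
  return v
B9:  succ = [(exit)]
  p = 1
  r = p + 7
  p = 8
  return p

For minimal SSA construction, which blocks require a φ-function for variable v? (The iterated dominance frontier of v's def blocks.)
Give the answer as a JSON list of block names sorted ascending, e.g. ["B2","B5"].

Answer: ["B8", "B9"]

Derivation:
idom tree: B1←B0 B2←B1 B3←B2 B4←B2 B5←B3 B6←B5 B7←B6 B8←B2 B9←B2
Join-block Dom:
  B8: preds {B4,B5,B7}: {B0,B1,B2,B4} ∩ {B0,B1,B2,B3,B5} ∩ {B0,B1,B2,B3,B5,B6,B7} = {B0,B1,B2}; idom=B2
  B9: preds {B3,B4,B5,B7}: {B0,B1,B2,B3} ∩ {B0,B1,B2,B4} ∩ {B0,B1,B2,B3,B5} ∩ {B0,B1,B2,B3,B5,B6,B7} = {B0,B1,B2}; idom=B2

DF derivation:
  B8←B4: walk B4 to B2
  B8←B5: walk B5→B3 to B2
  B8←B7: walk B7→B6→B5→B3 to B2
  B9←B3: walk B3 to B2
  B9←B4: walk B4 to B2
  B9←B5: walk B5→B3 to B2
  B9←B7: walk B7→B6→B5→B3 to B2
  B0 → ∅
  B1 → ∅
  B2 → ∅
  B3 → {B8,B9}
  B4 → {B8,B9}
  B5 → {B8,B9}
  B6 → {B8,B9}
  B7 → {B8,B9}
  B8 → ∅
  B9 → ∅

φ for v: defs {B1,B2,B4,B6,B8}
  DF⁺ = {B8,B9}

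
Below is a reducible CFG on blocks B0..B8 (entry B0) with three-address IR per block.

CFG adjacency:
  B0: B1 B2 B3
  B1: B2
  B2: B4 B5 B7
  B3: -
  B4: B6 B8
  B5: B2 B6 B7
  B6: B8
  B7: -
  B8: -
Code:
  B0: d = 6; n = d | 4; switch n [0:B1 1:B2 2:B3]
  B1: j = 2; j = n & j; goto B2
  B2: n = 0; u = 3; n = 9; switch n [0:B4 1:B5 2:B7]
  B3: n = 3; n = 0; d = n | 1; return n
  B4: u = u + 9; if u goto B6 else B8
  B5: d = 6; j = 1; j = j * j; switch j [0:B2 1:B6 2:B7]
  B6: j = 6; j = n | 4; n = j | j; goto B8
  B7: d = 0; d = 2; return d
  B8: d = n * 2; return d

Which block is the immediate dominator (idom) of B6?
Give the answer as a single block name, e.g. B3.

idom tree: B1←B0 B2←B0 B3←B0 B4←B2 B5←B2 B6←B2 B7←B2 B8←B2
Join-block Dom:
  B2: preds {B0,B1,B5}: {B0} ∩ {B0,B1} ∩ {B0,B2,B5} = {B0}; idom=B0
  B6: preds {B4,B5}: {B0,B2,B4} ∩ {B0,B2,B5} = {B0,B2}; idom=B2
  B7: preds {B2,B5}: {B0,B2} ∩ {B0,B2,B5} = {B0,B2}; idom=B2
  B8: preds {B4,B6}: {B0,B2,B4} ∩ {B0,B2,B6} = {B0,B2}; idom=B2

idom(B6) = B2

Answer: B2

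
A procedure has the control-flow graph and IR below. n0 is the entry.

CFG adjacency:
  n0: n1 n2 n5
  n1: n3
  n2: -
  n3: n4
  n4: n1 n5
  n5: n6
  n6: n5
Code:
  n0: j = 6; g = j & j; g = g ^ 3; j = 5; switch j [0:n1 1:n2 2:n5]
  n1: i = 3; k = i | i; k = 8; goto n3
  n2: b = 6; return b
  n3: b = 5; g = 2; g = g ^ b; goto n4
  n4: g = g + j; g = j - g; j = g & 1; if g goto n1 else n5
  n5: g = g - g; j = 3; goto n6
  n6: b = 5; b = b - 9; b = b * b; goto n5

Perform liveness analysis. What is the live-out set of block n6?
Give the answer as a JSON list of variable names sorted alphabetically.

def/use:
  n0 def {g,j} use ∅
  n1 def {i,k} use ∅
  n2 def {b} use ∅
  n3 def {b,g} use ∅
  n4 def {g,j} use {g,j}
  n5 def {g,j} use {g}
  n6 def {b} use ∅

Liveness:
  n0 li=∅ lo={g,j}
  n1 li={j} lo={j}
  n2 li=∅ lo=∅
  n3 li={j} lo={g,j}
  n4 li={g,j} lo={g,j}
  n5 li={g} lo={g}
  n6 li={g} lo={g}

live-out(n6) = ["g"]

Answer: ["g"]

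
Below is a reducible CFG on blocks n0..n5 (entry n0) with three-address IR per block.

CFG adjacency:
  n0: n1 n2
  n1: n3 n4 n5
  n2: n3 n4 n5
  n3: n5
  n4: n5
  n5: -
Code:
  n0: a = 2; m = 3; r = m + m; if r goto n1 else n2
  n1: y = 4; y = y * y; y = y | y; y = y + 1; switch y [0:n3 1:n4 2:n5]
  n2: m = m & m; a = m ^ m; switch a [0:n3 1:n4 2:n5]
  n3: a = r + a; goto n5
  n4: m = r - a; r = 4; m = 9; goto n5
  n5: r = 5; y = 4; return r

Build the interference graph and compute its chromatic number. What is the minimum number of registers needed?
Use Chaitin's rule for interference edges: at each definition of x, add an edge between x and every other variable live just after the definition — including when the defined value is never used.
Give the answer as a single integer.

Answer: 3

Derivation:
def/use:
  n0: {a,m,r} / ∅
  n1: {y} / ∅
  n2: {a,m} / {m}
  n3: {a} / {a,r}
  n4: {m,r} / {a,r}
  n5: {r,y} / ∅

Liveness:
  live n0: ∅→{a,m,r}
  live n1: {a,r}→{a,r}
  live n2: {m,r}→{a,r}
  live n3: {a,r}→∅
  live n4: {a,r}→∅
  live n5: ∅→∅

Conflict graph:
  a↔{m,r,y}
  m↔{a,r}
  r↔{a,m,y}
  y↔{a,r}

Registers:
  {a,m,r} pairwise interfere (3-clique) ⇒ χ ≥ 3
  assign a→c0 m→c2 r→c1 y→c2 — no edge inside a register ⇒ χ ≤ 3
  χ = 3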